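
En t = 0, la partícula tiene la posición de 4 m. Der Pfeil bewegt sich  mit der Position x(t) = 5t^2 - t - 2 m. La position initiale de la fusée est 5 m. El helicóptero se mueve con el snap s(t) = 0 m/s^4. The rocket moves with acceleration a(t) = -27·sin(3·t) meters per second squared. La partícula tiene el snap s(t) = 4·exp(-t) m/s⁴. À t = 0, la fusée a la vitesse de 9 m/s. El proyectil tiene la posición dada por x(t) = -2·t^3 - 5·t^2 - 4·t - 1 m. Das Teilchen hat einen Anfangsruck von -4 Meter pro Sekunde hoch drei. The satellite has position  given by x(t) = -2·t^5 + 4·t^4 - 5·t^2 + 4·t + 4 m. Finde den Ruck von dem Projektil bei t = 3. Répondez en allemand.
Ausgehend von der Position x(t) = -2·t^3 - 5·t^2 - 4·t - 1, nehmen wir 3 Ableitungen. Durch Ableiten von der Position erhalten wir die Geschwindigkeit: v(t) = -6·t^2 - 10·t - 4. Mit d/dt von v(t) finden wir a(t) = -12·t - 10. Mit d/dt von a(t) finden wir j(t) = -12. Aus der Gleichung für den Ruck j(t) = -12, setzen wir t = 3 ein und erhalten j = -12.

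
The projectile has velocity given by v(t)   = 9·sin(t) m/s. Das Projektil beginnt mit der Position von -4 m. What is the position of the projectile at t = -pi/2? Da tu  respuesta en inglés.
We need to integrate our velocity equation v(t) = 9·sin(t) 1 time. The antiderivative of velocity, with x(0) = -4, gives position: x(t) = 5 - 9·cos(t). We have position x(t) = 5 - 9·cos(t). Substituting t = -pi/2: x(-pi/2) = 5.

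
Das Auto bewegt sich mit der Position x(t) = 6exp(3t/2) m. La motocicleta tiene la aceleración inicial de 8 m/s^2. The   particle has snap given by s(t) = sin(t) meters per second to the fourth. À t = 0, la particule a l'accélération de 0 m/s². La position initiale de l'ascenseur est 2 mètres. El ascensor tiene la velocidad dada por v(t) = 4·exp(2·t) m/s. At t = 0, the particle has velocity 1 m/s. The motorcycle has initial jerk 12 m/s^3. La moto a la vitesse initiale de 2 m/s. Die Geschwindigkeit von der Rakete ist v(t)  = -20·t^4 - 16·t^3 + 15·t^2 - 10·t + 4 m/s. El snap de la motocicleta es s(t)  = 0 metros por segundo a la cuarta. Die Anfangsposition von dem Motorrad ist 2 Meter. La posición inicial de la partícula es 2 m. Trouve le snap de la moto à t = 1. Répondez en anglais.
From the given snap equation s(t) = 0, we substitute t = 1 to get s = 0.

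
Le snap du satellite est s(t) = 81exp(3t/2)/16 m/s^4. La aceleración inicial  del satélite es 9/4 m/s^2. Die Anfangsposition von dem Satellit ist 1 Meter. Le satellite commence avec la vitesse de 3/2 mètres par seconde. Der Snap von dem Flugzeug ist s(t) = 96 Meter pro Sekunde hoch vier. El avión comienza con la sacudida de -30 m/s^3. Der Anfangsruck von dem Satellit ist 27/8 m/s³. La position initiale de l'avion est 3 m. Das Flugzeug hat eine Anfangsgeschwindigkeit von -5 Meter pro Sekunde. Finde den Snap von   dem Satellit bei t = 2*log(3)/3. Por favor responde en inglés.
Using s(t) = 81·exp(3·t/2)/16 and substituting t = 2*log(3)/3, we find s = 243/16.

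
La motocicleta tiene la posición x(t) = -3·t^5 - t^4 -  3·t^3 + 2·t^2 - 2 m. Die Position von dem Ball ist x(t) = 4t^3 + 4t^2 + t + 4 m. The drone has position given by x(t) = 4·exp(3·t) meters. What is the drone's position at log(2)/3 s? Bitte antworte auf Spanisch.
De la ecuación de la posición x(t) = 4·exp(3·t), sustituimos t = log(2)/3 para obtener x = 8.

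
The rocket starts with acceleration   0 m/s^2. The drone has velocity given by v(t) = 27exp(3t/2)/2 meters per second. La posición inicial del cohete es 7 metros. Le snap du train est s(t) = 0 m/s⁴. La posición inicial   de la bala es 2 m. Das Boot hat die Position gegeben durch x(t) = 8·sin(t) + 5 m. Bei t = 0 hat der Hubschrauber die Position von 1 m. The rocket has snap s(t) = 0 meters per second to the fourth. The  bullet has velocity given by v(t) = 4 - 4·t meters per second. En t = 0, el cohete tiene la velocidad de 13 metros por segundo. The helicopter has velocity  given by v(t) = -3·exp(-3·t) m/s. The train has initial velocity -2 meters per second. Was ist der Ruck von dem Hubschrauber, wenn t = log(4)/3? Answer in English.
Starting from velocity v(t) = -3·exp(-3·t), we take 2 derivatives. Differentiating velocity, we get acceleration: a(t) = 9·exp(-3·t). Differentiating acceleration, we get jerk: j(t) = -27·exp(-3·t). We have jerk j(t) = -27·exp(-3·t). Substituting t = log(4)/3: j(log(4)/3) = -27/4.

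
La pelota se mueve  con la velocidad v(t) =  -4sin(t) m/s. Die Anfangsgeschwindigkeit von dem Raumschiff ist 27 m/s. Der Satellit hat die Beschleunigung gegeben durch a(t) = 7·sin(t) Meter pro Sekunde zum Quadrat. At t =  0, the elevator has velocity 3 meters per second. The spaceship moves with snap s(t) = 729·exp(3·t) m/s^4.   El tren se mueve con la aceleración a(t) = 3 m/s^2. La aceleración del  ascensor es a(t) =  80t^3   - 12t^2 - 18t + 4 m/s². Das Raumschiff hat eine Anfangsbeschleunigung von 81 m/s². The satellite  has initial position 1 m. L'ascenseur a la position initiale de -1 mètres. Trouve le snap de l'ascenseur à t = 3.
En partant de l'accélération a(t) = 80·t^3 - 12·t^2 - 18·t + 4, nous prenons 2 dérivées. La dérivée de l'accélération donne le jerk: j(t) = 240·t^2 - 24·t - 18. La dérivée du jerk donne le snap: s(t) = 480·t - 24. De l'équation du snap s(t) = 480·t - 24, nous substituons t = 3 pour obtenir s = 1416.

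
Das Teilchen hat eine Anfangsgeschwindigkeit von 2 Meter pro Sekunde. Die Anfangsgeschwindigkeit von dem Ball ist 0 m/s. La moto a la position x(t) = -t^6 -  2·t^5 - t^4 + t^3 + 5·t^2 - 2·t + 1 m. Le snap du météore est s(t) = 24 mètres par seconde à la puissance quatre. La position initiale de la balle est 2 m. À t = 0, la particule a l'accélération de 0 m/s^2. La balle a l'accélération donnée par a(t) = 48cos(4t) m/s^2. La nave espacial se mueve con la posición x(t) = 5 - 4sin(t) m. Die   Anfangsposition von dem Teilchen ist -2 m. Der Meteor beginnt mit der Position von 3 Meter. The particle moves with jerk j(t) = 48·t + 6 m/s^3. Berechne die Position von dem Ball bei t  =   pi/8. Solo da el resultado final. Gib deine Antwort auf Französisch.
À t = pi/8, x = 5.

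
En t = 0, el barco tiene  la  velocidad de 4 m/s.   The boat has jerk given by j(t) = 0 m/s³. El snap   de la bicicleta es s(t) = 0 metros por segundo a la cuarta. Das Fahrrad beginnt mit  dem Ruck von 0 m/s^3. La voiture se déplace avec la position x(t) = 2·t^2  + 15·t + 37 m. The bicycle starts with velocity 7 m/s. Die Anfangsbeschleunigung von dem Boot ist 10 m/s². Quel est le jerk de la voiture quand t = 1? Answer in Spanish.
Debemos derivar nuestra ecuación de la posición x(t) = 2·t^2 + 15·t + 37 3 veces. Tomando d/dt de x(t), encontramos v(t) = 4·t + 15. Derivando la velocidad, obtenemos la aceleración: a(t) = 4. Tomando d/dt de a(t), encontramos j(t) = 0. Tenemos la sacudida j(t) = 0. Sustituyendo t = 1: j(1) = 0.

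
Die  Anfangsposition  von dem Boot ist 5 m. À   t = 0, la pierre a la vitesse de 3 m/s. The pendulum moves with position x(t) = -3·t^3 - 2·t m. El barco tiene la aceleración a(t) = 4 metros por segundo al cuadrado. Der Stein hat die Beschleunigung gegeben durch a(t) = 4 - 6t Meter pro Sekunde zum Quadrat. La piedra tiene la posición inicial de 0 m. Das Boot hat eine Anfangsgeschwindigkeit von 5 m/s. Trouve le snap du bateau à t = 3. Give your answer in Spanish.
Para resolver esto, necesitamos tomar 2 derivadas de nuestra ecuación de la aceleración a(t) = 4. Tomando d/dt de a(t), encontramos j(t) = 0. Derivando la sacudida, obtenemos el snap: s(t) = 0. Usando s(t) = 0 y sustituyendo t = 3, encontramos s = 0.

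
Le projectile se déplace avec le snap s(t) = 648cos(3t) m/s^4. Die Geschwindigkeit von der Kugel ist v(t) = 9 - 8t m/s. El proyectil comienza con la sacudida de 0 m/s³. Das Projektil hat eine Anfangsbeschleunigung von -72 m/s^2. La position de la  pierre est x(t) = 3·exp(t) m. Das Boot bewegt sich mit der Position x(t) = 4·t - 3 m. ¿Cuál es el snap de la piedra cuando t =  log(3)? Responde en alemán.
Ausgehend von der Position x(t) = 3·exp(t), nehmen wir 4 Ableitungen. Die Ableitung von der Position ergibt die Geschwindigkeit: v(t) = 3·exp(t). Durch Ableiten von der Geschwindigkeit erhalten wir die Beschleunigung: a(t) = 3·exp(t). Die Ableitung von der Beschleunigung ergibt den Ruck: j(t) = 3·exp(t). Durch Ableiten von dem Ruck erhalten wir den Snap: s(t) = 3·exp(t). Aus der Gleichung für den Snap s(t) = 3·exp(t), setzen wir t = log(3) ein und erhalten s = 9.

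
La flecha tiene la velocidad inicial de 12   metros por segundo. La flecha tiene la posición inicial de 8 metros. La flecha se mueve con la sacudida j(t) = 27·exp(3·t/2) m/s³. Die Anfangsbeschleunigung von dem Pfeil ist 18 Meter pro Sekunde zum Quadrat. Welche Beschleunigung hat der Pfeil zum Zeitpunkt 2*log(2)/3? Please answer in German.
Um dies zu lösen, müssen wir 1 Stammfunktion unserer Gleichung für den Ruck j(t) = 27·exp(3·t/2) finden. Durch Integration von dem Ruck und Verwendung der Anfangsbedingung a(0) = 18, erhalten wir a(t) = 18·exp(3·t/2). Mit a(t) = 18·exp(3·t/2) und Einsetzen von t = 2*log(2)/3, finden wir a = 36.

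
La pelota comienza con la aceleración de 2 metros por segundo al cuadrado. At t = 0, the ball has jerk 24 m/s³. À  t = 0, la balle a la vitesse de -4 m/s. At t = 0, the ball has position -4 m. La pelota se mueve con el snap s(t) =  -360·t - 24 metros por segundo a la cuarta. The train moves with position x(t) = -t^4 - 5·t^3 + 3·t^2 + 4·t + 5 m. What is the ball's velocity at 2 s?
To solve this, we need to take 3 antiderivatives of our snap equation s(t) = -360·t - 24. The antiderivative of snap is jerk. Using j(0) = 24, we get j(t) = -180·t^2 - 24·t + 24. The antiderivative of jerk is acceleration. Using a(0) = 2, we get a(t) = -60·t^3 - 12·t^2 + 24·t + 2. Finding the antiderivative of a(t) and using v(0) = -4: v(t) = -15·t^4 - 4·t^3 + 12·t^2 + 2·t - 4. Using v(t) = -15·t^4 - 4·t^3 + 12·t^2 + 2·t - 4 and substituting t = 2, we find v = -224.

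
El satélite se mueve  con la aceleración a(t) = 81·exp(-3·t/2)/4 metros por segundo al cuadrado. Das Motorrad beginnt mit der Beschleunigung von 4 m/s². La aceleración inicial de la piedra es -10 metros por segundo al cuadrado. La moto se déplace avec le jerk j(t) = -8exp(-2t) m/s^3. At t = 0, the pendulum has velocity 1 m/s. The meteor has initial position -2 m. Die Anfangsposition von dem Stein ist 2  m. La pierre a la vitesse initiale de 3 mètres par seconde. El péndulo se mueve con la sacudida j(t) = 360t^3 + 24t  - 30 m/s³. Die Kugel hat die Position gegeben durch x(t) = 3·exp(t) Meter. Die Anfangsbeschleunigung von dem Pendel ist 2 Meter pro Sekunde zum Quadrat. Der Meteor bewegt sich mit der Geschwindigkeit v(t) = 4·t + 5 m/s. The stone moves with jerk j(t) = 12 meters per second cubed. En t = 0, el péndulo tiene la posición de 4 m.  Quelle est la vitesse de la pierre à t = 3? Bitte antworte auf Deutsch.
Wir müssen das Integral unserer Gleichung für den Ruck j(t) = 12 2-mal finden. Mit ∫j(t)dt und Anwendung von a(0) = -10, finden wir a(t) = 12·t - 10. Mit ∫a(t)dt und Anwendung von v(0) = 3, finden wir v(t) = 6·t^2 - 10·t + 3. Wir haben die Geschwindigkeit v(t) = 6·t^2 - 10·t + 3. Durch Einsetzen von t = 3: v(3) = 27.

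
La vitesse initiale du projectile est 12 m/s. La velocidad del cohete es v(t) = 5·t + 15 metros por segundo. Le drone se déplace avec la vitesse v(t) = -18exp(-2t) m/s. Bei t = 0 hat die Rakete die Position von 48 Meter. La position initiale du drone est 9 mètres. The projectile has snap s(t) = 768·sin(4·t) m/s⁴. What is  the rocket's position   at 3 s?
To solve this, we need to take 1 integral of our velocity equation v(t) = 5·t + 15. The integral of velocity, with x(0) = 48, gives position: x(t) = 5·t^2/2 + 15·t + 48. From the given position equation x(t) = 5·t^2/2 + 15·t + 48, we substitute t = 3 to get x = 231/2.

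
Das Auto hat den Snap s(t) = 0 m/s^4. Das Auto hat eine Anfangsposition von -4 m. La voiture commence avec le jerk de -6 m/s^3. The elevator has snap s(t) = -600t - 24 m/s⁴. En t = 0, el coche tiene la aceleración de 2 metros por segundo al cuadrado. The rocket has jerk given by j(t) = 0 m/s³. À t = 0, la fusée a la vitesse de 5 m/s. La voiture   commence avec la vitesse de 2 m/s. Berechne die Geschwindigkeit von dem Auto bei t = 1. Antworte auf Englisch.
Starting from snap s(t) = 0, we take 3 integrals. The antiderivative of snap, with j(0) = -6, gives jerk: j(t) = -6. Finding the antiderivative of j(t) and using a(0) = 2: a(t) = 2 - 6·t. Taking ∫a(t)dt and applying v(0) = 2, we find v(t) = -3·t^2 + 2·t + 2. Using v(t) = -3·t^2 + 2·t + 2 and substituting t = 1, we find v = 1.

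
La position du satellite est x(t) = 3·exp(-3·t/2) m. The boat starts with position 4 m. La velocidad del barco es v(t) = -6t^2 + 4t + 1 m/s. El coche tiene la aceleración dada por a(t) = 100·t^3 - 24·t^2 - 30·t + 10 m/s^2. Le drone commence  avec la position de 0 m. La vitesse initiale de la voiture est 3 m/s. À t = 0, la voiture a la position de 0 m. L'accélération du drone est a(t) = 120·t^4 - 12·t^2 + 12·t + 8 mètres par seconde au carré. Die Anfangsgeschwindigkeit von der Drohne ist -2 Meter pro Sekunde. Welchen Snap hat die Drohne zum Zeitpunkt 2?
Wir müssen unsere Gleichung für die Beschleunigung a(t) = 120·t^4 - 12·t^2 + 12·t + 8 2-mal ableiten. Durch Ableiten von der Beschleunigung erhalten wir den Ruck: j(t) = 480·t^3 - 24·t + 12. Mit d/dt von j(t) finden wir s(t) = 1440·t^2 - 24. Aus der Gleichung für den Snap s(t) = 1440·t^2 - 24, setzen wir t = 2 ein und erhalten s = 5736.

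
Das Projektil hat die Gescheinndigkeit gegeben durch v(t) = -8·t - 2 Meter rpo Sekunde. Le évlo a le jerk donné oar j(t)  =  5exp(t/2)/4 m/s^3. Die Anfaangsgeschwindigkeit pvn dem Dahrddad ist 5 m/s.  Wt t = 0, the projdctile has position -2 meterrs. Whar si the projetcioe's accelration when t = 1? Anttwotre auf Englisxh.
To solve this, we need to take 1 derivative of our velocity equation v(t) = -8·t - 2. Differentiating velocity, we get acceleration: a(t) = -8. We have acceleration a(t) = -8. Substituting t = 1: a(1) = -8.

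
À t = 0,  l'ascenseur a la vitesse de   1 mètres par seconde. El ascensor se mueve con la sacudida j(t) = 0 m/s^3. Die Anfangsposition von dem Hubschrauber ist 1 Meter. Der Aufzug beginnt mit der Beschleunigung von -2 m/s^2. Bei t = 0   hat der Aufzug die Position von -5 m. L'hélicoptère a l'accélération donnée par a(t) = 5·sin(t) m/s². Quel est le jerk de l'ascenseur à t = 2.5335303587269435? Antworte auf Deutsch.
Wir haben den Ruck j(t) = 0. Durch Einsetzen von t = 2.5335303587269435: j(2.5335303587269435) = 0.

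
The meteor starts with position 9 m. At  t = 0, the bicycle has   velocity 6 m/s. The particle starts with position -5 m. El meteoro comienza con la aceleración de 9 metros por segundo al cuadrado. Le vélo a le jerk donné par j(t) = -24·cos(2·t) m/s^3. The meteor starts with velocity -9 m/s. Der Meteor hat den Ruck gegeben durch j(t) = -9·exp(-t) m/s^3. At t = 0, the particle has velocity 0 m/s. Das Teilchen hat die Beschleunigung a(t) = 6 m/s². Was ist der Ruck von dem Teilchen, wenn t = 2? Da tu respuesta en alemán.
Ausgehend von der Beschleunigung a(t) = 6, nehmen wir 1 Ableitung. Mit d/dt von a(t) finden wir j(t) = 0. Aus der Gleichung für den Ruck j(t) = 0, setzen wir t = 2 ein und erhalten j = 0.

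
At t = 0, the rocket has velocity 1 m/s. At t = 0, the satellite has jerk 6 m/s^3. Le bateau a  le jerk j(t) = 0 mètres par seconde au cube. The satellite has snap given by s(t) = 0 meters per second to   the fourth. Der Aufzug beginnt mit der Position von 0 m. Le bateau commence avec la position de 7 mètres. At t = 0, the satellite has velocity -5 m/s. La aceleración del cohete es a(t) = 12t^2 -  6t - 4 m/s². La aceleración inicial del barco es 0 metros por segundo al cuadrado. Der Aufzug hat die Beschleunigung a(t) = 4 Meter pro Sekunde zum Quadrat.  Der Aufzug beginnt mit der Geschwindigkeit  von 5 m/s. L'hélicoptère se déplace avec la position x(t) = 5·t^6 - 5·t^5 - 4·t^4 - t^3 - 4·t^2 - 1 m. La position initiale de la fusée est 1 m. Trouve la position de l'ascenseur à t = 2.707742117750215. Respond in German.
Ausgehend von der Beschleunigung a(t) = 4, nehmen wir 2 Stammfunktionen. Durch Integration von der Beschleunigung und Verwendung der Anfangsbedingung v(0) = 5, erhalten wir v(t) = 4·t + 5. Mit ∫v(t)dt und Anwendung von x(0) = 0, finden wir x(t) = 2·t^2 + 5·t. Mit x(t) = 2·t^2 + 5·t und Einsetzen von t = 2.707742117750215, finden wir x = 28.2024453412279.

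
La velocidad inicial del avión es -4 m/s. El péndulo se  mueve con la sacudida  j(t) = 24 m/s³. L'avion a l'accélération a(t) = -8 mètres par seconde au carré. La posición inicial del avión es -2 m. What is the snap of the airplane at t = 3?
We must differentiate our acceleration equation a(t) = -8 2 times. Taking d/dt of a(t), we find j(t) = 0. Taking d/dt of j(t), we find s(t) = 0. We have snap s(t) = 0. Substituting t = 3: s(3) = 0.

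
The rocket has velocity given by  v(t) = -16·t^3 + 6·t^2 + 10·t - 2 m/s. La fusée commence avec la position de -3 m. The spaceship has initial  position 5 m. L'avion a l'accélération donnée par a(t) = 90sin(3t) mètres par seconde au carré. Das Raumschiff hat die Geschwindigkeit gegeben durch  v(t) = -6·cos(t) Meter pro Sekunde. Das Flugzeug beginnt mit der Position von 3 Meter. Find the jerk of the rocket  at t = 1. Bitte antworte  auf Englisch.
To solve this, we need to take 2 derivatives of our velocity equation v(t) = -16·t^3 + 6·t^2 + 10·t - 2. Taking d/dt of v(t), we find a(t) = -48·t^2 + 12·t + 10. Differentiating acceleration, we get jerk: j(t) = 12 - 96·t. Using j(t) = 12 - 96·t and substituting t = 1, we find j = -84.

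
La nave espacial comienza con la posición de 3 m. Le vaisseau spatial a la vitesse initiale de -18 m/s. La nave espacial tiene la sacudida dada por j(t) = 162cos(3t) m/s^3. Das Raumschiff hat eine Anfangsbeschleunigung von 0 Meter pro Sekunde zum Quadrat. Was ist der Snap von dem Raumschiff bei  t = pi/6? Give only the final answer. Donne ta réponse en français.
s(pi/6) = -486.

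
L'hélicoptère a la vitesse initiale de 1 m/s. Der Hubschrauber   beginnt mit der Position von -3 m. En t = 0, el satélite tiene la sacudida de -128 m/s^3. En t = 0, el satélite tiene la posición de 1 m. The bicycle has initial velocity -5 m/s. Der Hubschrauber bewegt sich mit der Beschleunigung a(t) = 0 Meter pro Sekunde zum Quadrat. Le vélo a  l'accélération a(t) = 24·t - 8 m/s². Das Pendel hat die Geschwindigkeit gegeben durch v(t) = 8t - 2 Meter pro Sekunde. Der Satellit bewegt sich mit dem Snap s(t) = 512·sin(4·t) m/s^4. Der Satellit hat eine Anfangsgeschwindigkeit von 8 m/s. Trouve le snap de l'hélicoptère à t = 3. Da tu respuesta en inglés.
Starting from acceleration a(t) = 0, we take 2 derivatives. Differentiating acceleration, we get jerk: j(t) = 0. The derivative of jerk gives snap: s(t) = 0. We have snap s(t) = 0. Substituting t = 3: s(3) = 0.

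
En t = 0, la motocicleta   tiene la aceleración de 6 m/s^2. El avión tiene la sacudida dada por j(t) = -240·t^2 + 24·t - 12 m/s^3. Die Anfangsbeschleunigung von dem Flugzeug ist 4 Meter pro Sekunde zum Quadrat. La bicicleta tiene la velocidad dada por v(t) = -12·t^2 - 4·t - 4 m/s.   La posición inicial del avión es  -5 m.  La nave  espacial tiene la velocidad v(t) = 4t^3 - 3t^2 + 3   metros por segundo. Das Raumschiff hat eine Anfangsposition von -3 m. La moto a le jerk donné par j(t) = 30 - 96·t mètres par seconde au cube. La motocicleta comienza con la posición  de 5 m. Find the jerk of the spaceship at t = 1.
Starting from velocity v(t) = 4·t^3 - 3·t^2 + 3, we take 2 derivatives. The derivative of velocity gives acceleration: a(t) = 12·t^2 - 6·t. The derivative of acceleration gives jerk: j(t) = 24·t - 6. We have jerk j(t) = 24·t - 6. Substituting t = 1: j(1) = 18.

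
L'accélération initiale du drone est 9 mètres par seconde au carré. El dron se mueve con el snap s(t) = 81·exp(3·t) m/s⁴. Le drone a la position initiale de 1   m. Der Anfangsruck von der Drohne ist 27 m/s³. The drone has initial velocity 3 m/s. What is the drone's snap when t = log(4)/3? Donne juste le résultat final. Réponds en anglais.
The snap at t = log(4)/3 is s = 324.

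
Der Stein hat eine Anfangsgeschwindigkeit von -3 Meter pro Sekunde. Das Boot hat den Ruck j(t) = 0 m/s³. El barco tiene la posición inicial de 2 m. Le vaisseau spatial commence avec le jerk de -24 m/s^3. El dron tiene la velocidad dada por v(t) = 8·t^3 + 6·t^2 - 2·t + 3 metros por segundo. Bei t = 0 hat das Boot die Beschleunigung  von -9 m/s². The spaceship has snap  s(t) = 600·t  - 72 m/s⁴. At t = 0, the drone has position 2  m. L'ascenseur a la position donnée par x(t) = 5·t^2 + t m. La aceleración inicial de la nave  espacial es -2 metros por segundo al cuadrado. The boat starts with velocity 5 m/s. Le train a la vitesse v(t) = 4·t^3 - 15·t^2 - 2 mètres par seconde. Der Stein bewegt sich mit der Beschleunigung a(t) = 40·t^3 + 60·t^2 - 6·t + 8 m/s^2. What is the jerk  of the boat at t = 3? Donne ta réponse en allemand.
Mit j(t) = 0 und Einsetzen von t = 3, finden wir j = 0.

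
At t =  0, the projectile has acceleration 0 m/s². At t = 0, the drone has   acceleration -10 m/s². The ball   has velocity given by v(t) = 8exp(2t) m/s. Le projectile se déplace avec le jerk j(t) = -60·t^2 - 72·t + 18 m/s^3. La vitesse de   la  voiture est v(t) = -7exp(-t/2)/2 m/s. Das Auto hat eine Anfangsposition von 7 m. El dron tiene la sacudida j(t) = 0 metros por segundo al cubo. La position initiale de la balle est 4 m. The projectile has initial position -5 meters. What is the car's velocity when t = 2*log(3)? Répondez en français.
Nous avons la vitesse v(t) = -7·exp(-t/2)/2. En substituant t = 2*log(3): v(2*log(3)) = -7/6.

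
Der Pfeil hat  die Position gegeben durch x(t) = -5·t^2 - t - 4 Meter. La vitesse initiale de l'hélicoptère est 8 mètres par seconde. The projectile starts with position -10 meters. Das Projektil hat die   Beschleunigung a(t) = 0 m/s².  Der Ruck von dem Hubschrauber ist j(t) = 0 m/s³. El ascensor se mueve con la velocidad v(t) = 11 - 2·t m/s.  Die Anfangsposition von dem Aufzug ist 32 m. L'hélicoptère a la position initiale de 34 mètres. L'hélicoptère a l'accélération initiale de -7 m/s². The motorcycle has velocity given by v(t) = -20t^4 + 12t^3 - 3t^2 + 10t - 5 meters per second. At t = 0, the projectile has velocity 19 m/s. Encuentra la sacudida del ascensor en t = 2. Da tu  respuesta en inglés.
Starting from velocity v(t) = 11 - 2·t, we take 2 derivatives. The derivative of velocity gives acceleration: a(t) = -2. Taking d/dt of a(t), we find j(t) = 0. Using j(t) = 0 and substituting t = 2, we find j = 0.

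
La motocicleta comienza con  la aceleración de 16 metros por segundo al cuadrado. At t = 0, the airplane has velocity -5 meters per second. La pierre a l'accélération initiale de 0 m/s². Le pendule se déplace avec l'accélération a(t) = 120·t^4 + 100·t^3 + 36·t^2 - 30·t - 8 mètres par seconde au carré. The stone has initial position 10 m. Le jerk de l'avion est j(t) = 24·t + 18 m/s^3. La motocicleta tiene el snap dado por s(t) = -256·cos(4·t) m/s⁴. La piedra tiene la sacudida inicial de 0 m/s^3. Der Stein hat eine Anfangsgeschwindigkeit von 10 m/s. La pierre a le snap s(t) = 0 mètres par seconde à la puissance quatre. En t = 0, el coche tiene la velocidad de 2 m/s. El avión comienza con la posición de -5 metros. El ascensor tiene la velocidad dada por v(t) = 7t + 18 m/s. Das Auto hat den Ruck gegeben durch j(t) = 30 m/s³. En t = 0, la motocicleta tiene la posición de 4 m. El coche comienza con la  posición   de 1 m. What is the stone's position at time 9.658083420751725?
To solve this, we need to take 4 integrals of our snap equation s(t) = 0. The antiderivative of snap is jerk. Using j(0) = 0, we get j(t) = 0. The integral of jerk, with a(0) = 0, gives acceleration: a(t) = 0. The antiderivative of acceleration, with v(0) = 10, gives velocity: v(t) = 10. Integrating velocity and using the initial condition x(0) = 10, we get x(t) = 10·t + 10. Using x(t) = 10·t + 10 and substituting t = 9.658083420751725, we find x = 106.580834207517.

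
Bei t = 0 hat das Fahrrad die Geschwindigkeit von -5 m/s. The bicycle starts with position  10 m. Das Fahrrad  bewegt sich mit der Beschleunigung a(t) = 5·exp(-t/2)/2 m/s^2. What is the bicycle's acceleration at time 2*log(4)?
Using a(t) = 5·exp(-t/2)/2 and substituting t = 2*log(4), we find a = 5/8.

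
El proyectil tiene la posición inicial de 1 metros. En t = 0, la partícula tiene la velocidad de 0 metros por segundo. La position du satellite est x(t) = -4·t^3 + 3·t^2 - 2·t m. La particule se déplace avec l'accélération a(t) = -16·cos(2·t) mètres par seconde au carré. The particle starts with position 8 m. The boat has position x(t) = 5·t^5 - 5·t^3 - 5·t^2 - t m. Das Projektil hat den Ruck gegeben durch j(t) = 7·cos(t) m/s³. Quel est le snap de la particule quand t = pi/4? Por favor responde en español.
Debemos derivar nuestra ecuación de la aceleración a(t) = -16·cos(2·t) 2 veces. La derivada de la aceleración da la sacudida: j(t) = 32·sin(2·t). La derivada de la sacudida da el snap: s(t) = 64·cos(2·t). De la ecuación del snap s(t) = 64·cos(2·t), sustituimos t = pi/4 para obtener s = 0.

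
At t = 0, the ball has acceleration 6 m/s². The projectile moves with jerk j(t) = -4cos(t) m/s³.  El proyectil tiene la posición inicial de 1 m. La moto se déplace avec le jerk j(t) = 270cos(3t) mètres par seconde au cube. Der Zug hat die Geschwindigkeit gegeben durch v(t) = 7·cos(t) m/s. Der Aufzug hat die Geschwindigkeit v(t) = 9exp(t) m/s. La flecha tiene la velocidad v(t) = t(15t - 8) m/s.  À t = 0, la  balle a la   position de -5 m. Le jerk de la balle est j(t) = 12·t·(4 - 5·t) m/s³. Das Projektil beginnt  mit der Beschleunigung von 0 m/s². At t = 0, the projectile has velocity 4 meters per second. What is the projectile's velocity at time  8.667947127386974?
Starting from jerk j(t) = -4·cos(t), we take 2 antiderivatives. The antiderivative of jerk, with a(0) = 0, gives acceleration: a(t) = -4·sin(t). Taking ∫a(t)dt and applying v(0) = 4, we find v(t) = 4·cos(t). We have velocity v(t) = 4·cos(t). Substituting t = 8.667947127386974: v(8.667947127386974) = -2.90806269579027.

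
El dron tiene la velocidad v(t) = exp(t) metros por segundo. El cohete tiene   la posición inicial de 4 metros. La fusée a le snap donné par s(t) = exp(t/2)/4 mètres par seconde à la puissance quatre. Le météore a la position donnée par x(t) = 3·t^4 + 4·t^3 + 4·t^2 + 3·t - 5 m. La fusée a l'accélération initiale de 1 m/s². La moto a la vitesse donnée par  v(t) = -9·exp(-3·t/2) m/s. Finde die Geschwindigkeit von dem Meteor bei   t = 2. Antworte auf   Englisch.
Starting from position x(t) = 3·t^4 + 4·t^3 + 4·t^2 + 3·t - 5, we take 1 derivative. Differentiating position, we get velocity: v(t) = 12·t^3 + 12·t^2 + 8·t + 3. Using v(t) = 12·t^3 + 12·t^2 + 8·t + 3 and substituting t = 2, we find v = 163.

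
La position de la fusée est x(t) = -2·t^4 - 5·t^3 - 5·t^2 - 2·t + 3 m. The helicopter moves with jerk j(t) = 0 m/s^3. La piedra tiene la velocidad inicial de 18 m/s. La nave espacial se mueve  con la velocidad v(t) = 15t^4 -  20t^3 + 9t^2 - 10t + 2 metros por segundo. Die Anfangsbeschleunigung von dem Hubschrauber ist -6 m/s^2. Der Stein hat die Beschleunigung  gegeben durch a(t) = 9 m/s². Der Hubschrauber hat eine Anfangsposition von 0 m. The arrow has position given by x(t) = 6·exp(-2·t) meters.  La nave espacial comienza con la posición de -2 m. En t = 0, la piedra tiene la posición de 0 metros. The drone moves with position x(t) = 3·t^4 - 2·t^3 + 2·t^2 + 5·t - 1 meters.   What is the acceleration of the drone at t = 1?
To solve this, we need to take 2 derivatives of our position equation x(t) = 3·t^4 - 2·t^3 + 2·t^2 + 5·t - 1. Differentiating position, we get velocity: v(t) = 12·t^3 - 6·t^2 + 4·t + 5. Taking d/dt of v(t), we find a(t) = 36·t^2 - 12·t + 4. From the given acceleration equation a(t) = 36·t^2 - 12·t + 4, we substitute t = 1 to get a = 28.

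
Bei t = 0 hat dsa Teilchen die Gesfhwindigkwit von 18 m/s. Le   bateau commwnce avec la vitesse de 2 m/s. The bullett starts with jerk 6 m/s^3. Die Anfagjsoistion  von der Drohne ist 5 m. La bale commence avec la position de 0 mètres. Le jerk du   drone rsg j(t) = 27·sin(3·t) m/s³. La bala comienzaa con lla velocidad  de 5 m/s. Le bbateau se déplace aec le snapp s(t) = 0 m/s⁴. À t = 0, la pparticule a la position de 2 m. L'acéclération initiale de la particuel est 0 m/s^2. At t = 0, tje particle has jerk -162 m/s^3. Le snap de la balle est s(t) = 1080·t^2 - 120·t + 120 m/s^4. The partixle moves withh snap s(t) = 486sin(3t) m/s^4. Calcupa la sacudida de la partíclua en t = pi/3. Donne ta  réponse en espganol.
Partiendo del snap s(t) = 486·sin(3·t), tomamos 1 antiderivada. Tomando ∫s(t)dt y aplicando j(0) = -162, encontramos j(t) = -162·cos(3·t). De la ecuación de la sacudida j(t) = -162·cos(3·t), sustituimos t = pi/3 para obtener j = 162.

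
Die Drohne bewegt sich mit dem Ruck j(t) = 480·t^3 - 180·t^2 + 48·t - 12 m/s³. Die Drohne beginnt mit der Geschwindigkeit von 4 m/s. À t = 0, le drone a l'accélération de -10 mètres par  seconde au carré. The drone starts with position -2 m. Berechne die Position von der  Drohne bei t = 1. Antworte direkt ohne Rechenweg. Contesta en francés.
x(1) = -2.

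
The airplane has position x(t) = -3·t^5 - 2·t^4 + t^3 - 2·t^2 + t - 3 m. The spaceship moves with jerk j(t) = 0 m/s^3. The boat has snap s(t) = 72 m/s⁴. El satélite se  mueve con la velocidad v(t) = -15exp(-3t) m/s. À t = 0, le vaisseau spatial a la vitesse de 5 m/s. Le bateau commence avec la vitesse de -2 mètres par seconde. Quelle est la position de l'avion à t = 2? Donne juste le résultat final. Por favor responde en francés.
La réponse est -129.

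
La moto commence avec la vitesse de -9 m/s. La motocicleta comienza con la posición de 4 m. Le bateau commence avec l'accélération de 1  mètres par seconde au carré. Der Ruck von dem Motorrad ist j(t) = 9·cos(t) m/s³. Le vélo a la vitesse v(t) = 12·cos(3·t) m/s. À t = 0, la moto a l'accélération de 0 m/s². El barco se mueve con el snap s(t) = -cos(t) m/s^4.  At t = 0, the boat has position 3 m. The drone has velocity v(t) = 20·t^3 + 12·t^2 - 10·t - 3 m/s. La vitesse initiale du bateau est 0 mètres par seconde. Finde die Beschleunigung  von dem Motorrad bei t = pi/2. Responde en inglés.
To find the answer, we compute 1 antiderivative of j(t) = 9·cos(t). Taking ∫j(t)dt and applying a(0) = 0, we find a(t) = 9·sin(t). Using a(t) = 9·sin(t) and substituting t = pi/2, we find a = 9.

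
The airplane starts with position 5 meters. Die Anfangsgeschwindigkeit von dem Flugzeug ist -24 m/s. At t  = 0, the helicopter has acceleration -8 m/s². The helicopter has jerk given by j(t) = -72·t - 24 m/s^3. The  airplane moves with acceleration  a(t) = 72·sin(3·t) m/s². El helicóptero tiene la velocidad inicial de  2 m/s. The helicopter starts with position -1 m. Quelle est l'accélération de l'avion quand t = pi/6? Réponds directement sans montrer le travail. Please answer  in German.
Die Antwort ist 72.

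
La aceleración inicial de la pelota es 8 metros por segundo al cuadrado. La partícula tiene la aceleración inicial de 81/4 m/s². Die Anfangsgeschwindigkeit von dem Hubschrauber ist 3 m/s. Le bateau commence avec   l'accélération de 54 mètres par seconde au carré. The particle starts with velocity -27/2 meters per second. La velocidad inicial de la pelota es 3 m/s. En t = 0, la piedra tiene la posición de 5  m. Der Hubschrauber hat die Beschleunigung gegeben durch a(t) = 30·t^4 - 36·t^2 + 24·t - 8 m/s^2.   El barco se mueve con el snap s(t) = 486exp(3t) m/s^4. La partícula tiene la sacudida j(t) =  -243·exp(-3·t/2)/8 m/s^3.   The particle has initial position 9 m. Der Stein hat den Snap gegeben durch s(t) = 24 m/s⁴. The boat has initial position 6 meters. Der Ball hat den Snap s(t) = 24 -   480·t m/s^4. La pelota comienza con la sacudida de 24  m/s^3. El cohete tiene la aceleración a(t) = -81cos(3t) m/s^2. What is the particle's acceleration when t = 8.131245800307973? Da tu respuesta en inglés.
We must find the integral of our jerk equation j(t) = -243·exp(-3·t/2)/8 1 time. The integral of jerk is acceleration. Using a(0) = 81/4, we get a(t) = 81·exp(-3·t/2)/4. We have acceleration a(t) = 81·exp(-3·t/2)/4. Substituting t = 8.131245800307973: a(8.131245800307973) = 0.000102186201201378.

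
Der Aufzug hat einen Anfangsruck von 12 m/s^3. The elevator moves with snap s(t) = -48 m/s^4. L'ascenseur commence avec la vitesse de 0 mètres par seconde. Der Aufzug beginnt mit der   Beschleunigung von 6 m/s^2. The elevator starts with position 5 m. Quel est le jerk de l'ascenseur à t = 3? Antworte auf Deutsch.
Um dies zu lösen, müssen wir 1 Integral unserer Gleichung für den Snap s(t) = -48 finden. Das Integral von dem Snap ist der Ruck. Mit j(0) = 12 erhalten wir j(t) = 12 - 48·t. Mit j(t) = 12 - 48·t und Einsetzen von t = 3, finden wir j = -132.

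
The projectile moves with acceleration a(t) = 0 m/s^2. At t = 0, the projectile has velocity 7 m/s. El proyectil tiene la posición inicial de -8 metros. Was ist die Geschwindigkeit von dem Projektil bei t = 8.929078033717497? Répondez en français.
Pour résoudre ceci, nous devons prendre 1 intégrale de notre équation de l'accélération a(t) = 0. En prenant ∫a(t)dt et en appliquant v(0) = 7, nous trouvons v(t) = 7. De l'équation de la vitesse v(t) = 7, nous substituons t = 8.929078033717497 pour obtenir v = 7.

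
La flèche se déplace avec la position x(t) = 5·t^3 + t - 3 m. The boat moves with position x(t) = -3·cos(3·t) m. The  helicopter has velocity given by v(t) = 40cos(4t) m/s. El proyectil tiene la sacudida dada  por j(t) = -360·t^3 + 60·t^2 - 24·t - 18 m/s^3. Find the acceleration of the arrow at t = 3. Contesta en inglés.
We must differentiate our position equation x(t) = 5·t^3 + t - 3 2 times. Differentiating position, we get velocity: v(t) = 15·t^2 + 1. Differentiating velocity, we get acceleration: a(t) = 30·t. We have acceleration a(t) = 30·t. Substituting t = 3: a(3) = 90.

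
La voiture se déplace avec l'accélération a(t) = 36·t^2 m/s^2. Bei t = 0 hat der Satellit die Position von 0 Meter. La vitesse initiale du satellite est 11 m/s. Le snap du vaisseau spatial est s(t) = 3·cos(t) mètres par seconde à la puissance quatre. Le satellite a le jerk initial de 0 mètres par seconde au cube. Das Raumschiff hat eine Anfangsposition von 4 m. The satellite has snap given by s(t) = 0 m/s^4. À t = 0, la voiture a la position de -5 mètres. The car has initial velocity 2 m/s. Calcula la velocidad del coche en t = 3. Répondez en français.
En partant de l'accélération a(t) = 36·t^2, nous prenons 1 primitive. L'intégrale de l'accélération, avec v(0) = 2, donne la vitesse: v(t) = 12·t^3 + 2. Nous avons la vitesse v(t) = 12·t^3 + 2. En substituant t = 3: v(3) = 326.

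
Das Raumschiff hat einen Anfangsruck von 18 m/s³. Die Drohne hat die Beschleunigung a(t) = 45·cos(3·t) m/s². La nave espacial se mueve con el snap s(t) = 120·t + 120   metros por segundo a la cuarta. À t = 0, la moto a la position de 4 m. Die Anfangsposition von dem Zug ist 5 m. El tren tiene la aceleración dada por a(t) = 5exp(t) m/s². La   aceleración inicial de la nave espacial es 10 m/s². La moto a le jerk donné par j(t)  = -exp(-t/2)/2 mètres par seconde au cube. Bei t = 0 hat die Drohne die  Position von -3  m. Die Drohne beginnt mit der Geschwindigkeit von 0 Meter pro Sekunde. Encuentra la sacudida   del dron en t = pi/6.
Partiendo de la aceleración a(t) = 45·cos(3·t), tomamos 1 derivada. Tomando d/dt de a(t), encontramos j(t) = -135·sin(3·t). De la ecuación de la sacudida j(t) = -135·sin(3·t), sustituimos t = pi/6 para obtener j = -135.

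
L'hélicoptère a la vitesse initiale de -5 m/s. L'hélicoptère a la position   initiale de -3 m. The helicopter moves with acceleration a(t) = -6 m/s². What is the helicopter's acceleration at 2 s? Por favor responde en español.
De la ecuación de la aceleración a(t) = -6, sustituimos t = 2 para obtener a = -6.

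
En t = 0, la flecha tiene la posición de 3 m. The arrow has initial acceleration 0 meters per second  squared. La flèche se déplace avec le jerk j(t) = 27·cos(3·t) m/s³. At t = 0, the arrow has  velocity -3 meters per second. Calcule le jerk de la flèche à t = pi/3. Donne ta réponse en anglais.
From the given jerk equation j(t) = 27·cos(3·t), we substitute t = pi/3 to get j = -27.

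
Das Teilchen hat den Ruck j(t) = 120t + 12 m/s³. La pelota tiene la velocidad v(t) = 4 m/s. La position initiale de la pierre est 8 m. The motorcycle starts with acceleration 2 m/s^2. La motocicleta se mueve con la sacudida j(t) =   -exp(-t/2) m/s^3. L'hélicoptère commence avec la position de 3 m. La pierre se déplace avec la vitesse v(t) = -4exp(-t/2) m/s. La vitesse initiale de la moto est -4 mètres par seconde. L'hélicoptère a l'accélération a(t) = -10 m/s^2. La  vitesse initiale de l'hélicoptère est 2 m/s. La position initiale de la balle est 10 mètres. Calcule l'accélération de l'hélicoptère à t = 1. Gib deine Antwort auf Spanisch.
Usando a(t) = -10 y sustituyendo t = 1, encontramos a = -10.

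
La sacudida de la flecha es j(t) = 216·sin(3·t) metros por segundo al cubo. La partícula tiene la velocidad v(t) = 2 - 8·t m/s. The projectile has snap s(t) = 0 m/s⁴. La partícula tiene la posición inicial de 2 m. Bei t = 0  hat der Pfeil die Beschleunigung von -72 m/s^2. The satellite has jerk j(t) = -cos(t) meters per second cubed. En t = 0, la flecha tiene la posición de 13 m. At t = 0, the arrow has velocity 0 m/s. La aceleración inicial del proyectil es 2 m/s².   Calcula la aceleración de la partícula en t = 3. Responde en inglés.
To solve this, we need to take 1 derivative of our velocity equation v(t) = 2 - 8·t. Differentiating velocity, we get acceleration: a(t) = -8. From the given acceleration equation a(t) = -8, we substitute t = 3 to get a = -8.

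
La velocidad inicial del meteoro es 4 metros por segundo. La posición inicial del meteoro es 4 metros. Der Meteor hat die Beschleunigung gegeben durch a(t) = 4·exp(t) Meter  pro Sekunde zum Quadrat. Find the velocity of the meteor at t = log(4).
We must find the antiderivative of our acceleration equation a(t) = 4·exp(t) 1 time. The antiderivative of acceleration is velocity. Using v(0) = 4, we get v(t) = 4·exp(t). Using v(t) = 4·exp(t) and substituting t = log(4), we find v = 16.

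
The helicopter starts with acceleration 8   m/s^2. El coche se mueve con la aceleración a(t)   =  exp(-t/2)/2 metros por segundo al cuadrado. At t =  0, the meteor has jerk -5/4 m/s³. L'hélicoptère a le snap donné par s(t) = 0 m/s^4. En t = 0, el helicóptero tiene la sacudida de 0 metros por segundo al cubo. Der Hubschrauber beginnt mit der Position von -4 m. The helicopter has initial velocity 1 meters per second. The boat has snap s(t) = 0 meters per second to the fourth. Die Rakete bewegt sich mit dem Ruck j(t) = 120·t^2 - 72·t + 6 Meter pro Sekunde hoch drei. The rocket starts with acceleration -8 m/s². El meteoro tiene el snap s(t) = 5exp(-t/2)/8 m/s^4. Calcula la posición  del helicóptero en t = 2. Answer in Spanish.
Necesitamos integrar nuestra ecuación del snap s(t) = 0 4 veces. Integrando el snap y usando la condición inicial j(0) = 0, obtenemos j(t) = 0. La integral de la sacudida es la aceleración. Usando a(0) = 8, obtenemos a(t) = 8. La antiderivada de la aceleración es la velocidad. Usando v(0) = 1, obtenemos v(t) = 8·t + 1. La integral de la velocidad, con x(0) = -4, da la posición: x(t) = 4·t^2 + t - 4. Usando x(t) = 4·t^2 + t - 4 y sustituyendo t = 2, encontramos x = 14.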